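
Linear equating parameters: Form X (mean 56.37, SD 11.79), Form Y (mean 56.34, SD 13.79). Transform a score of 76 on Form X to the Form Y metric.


slope = SD_Y / SD_X = 13.79 / 11.79 ~ 1.1696
intercept = mean_Y - slope * mean_X = 56.34 - (13.79 / 11.79) * 56.37 ~ -9.5923
Y = slope * X + intercept. To avoid rounding drift from the rounded slope/intercept, evaluate the equivalent form Y = mean_Y + SD_Y * (X - mean_X) / SD_X at full precision:
Y = 56.34 + 13.79 * (76 - 56.37) / 11.79
Y = 56.34 + 13.79 * 19.63 / 11.79
Y = 56.34 + 270.6977 / 11.79
Y = 56.34 + 22.9599
Y = 79.2999

79.2999


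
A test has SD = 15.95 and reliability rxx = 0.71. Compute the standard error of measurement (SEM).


SEM = SD * sqrt(1 - rxx)
SEM = 15.95 * sqrt(1 - 0.71)
SEM = 15.95 * sqrt(0.29) = 15.95 * 0.538516
SEM = 8.5893

8.5893


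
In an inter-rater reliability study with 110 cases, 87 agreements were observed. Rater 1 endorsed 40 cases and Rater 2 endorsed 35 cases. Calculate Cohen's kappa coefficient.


P_o = 87/110 = 0.790909
P_e = (40*35 + 70*75) / 12100 = 0.549587
kappa = (P_o - P_e) / (1 - P_e)
kappa = (0.790909 - 0.549587) / (1 - 0.549587)
kappa = 0.5358

0.5358


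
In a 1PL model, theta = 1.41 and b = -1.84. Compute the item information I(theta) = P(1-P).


P = 1/(1+exp(-(1.41--1.84))) = 0.9627
I = P*(1-P) = 0.9627 * 0.0373
I = 0.0359

0.0359


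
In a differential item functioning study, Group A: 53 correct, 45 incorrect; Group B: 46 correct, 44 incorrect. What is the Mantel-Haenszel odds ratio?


Odds_A = 53/45 = 1.1778
Odds_B = 46/44 = 1.0455
OR = Odds_A / Odds_B = 1.1778 / 1.0455
Exactly, OR = (53 * 44) / (45 * 46) = 2332 / 2070
OR = 1.1266

1.1266


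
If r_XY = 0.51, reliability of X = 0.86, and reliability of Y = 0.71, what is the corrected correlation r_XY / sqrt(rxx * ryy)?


r_corrected = rxy / sqrt(rxx * ryy)
= 0.51 / sqrt(0.86 * 0.71)
= 0.51 / sqrt(0.6106)
= 0.51 / 0.781409
r_corrected = 0.6527

0.6527


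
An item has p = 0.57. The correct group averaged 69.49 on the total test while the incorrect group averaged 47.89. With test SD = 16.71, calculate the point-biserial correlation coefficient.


q = 1 - p = 0.43
rpb = ((M1 - M0) / SD) * sqrt(p * q)
rpb = ((69.49 - 47.89) / 16.71) * sqrt(0.57 * 0.43)
rpb = 0.64

0.64


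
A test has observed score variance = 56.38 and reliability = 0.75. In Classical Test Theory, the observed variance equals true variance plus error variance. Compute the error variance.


var_true = rxx * var_obs = 0.75 * 56.38 = 42.285
var_error = var_obs - var_true
var_error = 56.38 - 42.285
var_error = 14.095

14.095


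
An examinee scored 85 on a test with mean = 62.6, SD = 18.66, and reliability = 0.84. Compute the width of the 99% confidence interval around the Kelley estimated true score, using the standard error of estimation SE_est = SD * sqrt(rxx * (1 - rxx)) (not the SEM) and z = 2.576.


True score estimate = 0.84*85 + 0.16*62.6 = 81.416
SE_est = SD * sqrt(rxx * (1 - rxx)) = 18.66 * sqrt(0.84 * 0.16) = 18.66 * sqrt(0.1344) = 6.840869
CI = T_est +/- z * SE_est, so width = 2 * z * SE_est = 2 * 2.576 * 6.840869
Width = 35.2442

35.2442


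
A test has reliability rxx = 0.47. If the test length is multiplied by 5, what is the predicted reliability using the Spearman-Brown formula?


r_new = (n * rxx) / (1 + (n-1) * rxx)
r_new = (5 * 0.47) / (1 + 4 * 0.47)
r_new = 2.35 / 2.88
r_new = 0.816

0.816


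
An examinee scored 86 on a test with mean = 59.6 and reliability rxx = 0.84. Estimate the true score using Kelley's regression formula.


T_est = rxx * X + (1 - rxx) * mean
T_est = 0.84 * 86 + 0.16 * 59.6
T_est = 72.24 + 9.536
T_est = 81.776

81.776


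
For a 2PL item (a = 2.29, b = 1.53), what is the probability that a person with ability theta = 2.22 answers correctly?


a*(theta - b) = 2.29 * (2.22 - 1.53) = 1.5801
exp(-1.5801) = 0.206
P = 1 / (1 + 0.206)
P = 0.8292

0.8292


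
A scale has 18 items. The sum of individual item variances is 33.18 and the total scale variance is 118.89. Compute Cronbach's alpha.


alpha = (k/(k-1)) * (1 - sum(si^2)/s_total^2)
= (18/17) * (1 - 33.18/118.89)
alpha = 0.7633

0.7633


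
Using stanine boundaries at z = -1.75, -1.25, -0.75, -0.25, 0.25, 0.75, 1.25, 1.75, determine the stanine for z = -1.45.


Stanine boundaries: [-1.75, -1.25, -0.75, -0.25, 0.25, 0.75, 1.25, 1.75]
z = -1.45
Check each boundary:
  z >= -1.75 -> could be stanine 2
  z < -1.25
  z < -0.75
  z < -0.25
  z < 0.25
  z < 0.75
  z < 1.25
  z < 1.75
Highest qualifying boundary gives stanine = 2

2


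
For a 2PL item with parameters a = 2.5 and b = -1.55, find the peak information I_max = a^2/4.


For 2PL, max info at theta = b = -1.55
I_max = a^2 / 4 = 2.5^2 / 4
= 6.25 / 4
I_max = 1.5625

1.5625


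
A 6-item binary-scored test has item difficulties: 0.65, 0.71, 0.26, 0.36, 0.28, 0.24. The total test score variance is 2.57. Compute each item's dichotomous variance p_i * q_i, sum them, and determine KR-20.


For each item, compute p_i * q_i:
  Item 1: 0.65 * 0.35 = 0.2275
  Item 2: 0.71 * 0.29 = 0.2059
  Item 3: 0.26 * 0.74 = 0.1924
  Item 4: 0.36 * 0.64 = 0.2304
  Item 5: 0.28 * 0.72 = 0.2016
  Item 6: 0.24 * 0.76 = 0.1824
Sum(p_i * q_i) = 0.2275 + 0.2059 + 0.1924 + 0.2304 + 0.2016 + 0.1824 = 1.2402
KR-20 = (k/(k-1)) * (1 - Sum(p_i*q_i) / Var_total)
= (6/5) * (1 - 1.2402/2.57)
= 1.2 * 0.5174
KR-20 = 0.6209

0.6209


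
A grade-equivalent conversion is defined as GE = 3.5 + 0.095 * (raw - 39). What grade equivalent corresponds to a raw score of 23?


raw - median = 23 - 39 = -16
slope * diff = 0.095 * -16 = -1.52
GE = 3.5 + -1.52
GE = 1.98

1.98


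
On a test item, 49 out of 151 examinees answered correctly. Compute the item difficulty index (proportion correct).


Item difficulty p = number correct / total examinees
p = 49 / 151
p = 0.3245

0.3245


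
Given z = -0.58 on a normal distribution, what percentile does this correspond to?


CDF(z) = 0.5 * (1 + erf(z/sqrt(2)))
erf(-0.4101) = -0.4381
CDF = 0.281
Percentile rank = 0.281 * 100 = 28.1

28.1


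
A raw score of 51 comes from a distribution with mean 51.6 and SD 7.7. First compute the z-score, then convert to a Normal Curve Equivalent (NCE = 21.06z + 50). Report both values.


z = (X - mean) / SD = (51 - 51.6) / 7.7
z = -0.6 / 7.7
z = -0.0779
NCE = NCE = 21.06z + 50
Carry z at full precision (z = -0.6 / 7.7) into the conversion:
NCE = 21.06 * (-0.6 / 7.7) + 50 = -12.636 / 7.7 + 50
NCE = -1.641 + 50
NCE = 48.359

48.359


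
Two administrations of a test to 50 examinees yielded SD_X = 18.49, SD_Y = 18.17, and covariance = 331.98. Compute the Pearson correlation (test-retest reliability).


r = cov(X,Y) / (SD_X * SD_Y)
r = 331.98 / (18.49 * 18.17)
r = 331.98 / 335.9633
r = 0.9881

0.9881


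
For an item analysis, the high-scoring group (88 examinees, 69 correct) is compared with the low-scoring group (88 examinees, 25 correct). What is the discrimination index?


p_upper = 69/88 = 0.7841
p_lower = 25/88 = 0.2841
D = 0.7841 - 0.2841 = 0.5

0.5


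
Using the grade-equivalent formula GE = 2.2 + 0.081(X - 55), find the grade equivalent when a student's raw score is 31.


raw - median = 31 - 55 = -24
slope * diff = 0.081 * -24 = -1.944
GE = 2.2 + -1.944
GE = 0.256

0.256


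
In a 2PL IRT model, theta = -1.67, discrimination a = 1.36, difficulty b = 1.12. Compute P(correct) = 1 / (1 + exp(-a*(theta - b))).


a*(theta - b) = 1.36 * (-1.67 - 1.12) = -3.7944
exp(--3.7944) = 44.4516
P = 1 / (1 + 44.4516)
P = 0.022

0.022


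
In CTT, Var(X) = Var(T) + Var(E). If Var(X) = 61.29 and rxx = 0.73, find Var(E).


var_true = rxx * var_obs = 0.73 * 61.29 = 44.7417
var_error = var_obs - var_true
var_error = 61.29 - 44.7417
var_error = 16.5483

16.5483


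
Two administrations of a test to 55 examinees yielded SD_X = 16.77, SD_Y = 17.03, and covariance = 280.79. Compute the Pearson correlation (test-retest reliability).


r = cov(X,Y) / (SD_X * SD_Y)
r = 280.79 / (16.77 * 17.03)
r = 280.79 / 285.5931
r = 0.9832

0.9832


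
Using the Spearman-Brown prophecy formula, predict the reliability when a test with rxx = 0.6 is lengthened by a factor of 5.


r_new = (n * rxx) / (1 + (n-1) * rxx)
r_new = (5 * 0.6) / (1 + 4 * 0.6)
r_new = 3.0 / 3.4
r_new = 0.8824

0.8824


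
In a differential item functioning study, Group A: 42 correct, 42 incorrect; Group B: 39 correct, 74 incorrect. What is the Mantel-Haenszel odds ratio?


Odds_A = 42/42 = 1.0
Odds_B = 39/74 = 0.527
OR = Odds_A / Odds_B = 1.0 / 0.527
Exactly, OR = (42 * 74) / (42 * 39) = 3108 / 1638
OR = 1.8974

1.8974


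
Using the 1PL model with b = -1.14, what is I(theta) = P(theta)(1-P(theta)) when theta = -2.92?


P = 1/(1+exp(-(-2.92--1.14))) = 0.1443
I = P*(1-P) = 0.1443 * 0.8557
I = 0.1235

0.1235


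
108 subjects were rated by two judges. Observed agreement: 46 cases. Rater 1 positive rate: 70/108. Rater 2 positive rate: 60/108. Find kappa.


P_o = 46/108 = 0.425926
P_e = (70*60 + 38*48) / 11664 = 0.516461
kappa = (P_o - P_e) / (1 - P_e)
kappa = (0.425926 - 0.516461) / (1 - 0.516461)
kappa = -0.1872

-0.1872


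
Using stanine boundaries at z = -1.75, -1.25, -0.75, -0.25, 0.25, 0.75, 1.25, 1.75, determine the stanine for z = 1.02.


Stanine boundaries: [-1.75, -1.25, -0.75, -0.25, 0.25, 0.75, 1.25, 1.75]
z = 1.02
Check each boundary:
  z >= -1.75 -> could be stanine 2
  z >= -1.25 -> could be stanine 3
  z >= -0.75 -> could be stanine 4
  z >= -0.25 -> could be stanine 5
  z >= 0.25 -> could be stanine 6
  z >= 0.75 -> could be stanine 7
  z < 1.25
  z < 1.75
Highest qualifying boundary gives stanine = 7

7


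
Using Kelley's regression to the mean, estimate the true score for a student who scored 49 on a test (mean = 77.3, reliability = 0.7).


T_est = rxx * X + (1 - rxx) * mean
T_est = 0.7 * 49 + 0.3 * 77.3
T_est = 34.3 + 23.19
T_est = 57.49

57.49


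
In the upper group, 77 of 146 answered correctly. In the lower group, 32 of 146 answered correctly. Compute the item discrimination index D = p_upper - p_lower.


p_upper = 77/146 = 0.5274
p_lower = 32/146 = 0.2192
D = 0.5274 - 0.2192 = 0.3082

0.3082


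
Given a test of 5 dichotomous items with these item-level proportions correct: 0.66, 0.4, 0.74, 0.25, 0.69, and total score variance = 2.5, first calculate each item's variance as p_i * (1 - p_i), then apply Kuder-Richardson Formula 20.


For each item, compute p_i * q_i:
  Item 1: 0.66 * 0.34 = 0.2244
  Item 2: 0.4 * 0.6 = 0.24
  Item 3: 0.74 * 0.26 = 0.1924
  Item 4: 0.25 * 0.75 = 0.1875
  Item 5: 0.69 * 0.31 = 0.2139
Sum(p_i * q_i) = 0.2244 + 0.24 + 0.1924 + 0.1875 + 0.2139 = 1.0582
KR-20 = (k/(k-1)) * (1 - Sum(p_i*q_i) / Var_total)
= (5/4) * (1 - 1.0582/2.5)
= 1.25 * 0.5767
KR-20 = 0.7209

0.7209


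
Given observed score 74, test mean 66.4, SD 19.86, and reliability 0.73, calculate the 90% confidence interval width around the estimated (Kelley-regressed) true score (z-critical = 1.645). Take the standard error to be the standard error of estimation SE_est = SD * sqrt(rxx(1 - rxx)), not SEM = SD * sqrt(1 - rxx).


True score estimate = 0.73*74 + 0.27*66.4 = 71.948
SE_est = SD * sqrt(rxx * (1 - rxx)) = 19.86 * sqrt(0.73 * 0.27) = 19.86 * sqrt(0.1971) = 8.817035
CI = T_est +/- z * SE_est, so width = 2 * z * SE_est = 2 * 1.645 * 8.817035
Width = 29.008

29.008


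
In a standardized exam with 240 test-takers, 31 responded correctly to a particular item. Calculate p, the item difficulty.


Item difficulty p = number correct / total examinees
p = 31 / 240
p = 0.1292

0.1292


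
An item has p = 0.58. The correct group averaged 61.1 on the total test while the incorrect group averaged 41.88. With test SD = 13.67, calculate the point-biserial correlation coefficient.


q = 1 - p = 0.42
rpb = ((M1 - M0) / SD) * sqrt(p * q)
rpb = ((61.1 - 41.88) / 13.67) * sqrt(0.58 * 0.42)
rpb = 0.6939

0.6939


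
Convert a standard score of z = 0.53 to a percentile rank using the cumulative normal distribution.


CDF(z) = 0.5 * (1 + erf(z/sqrt(2)))
erf(0.3748) = 0.4039
CDF = 0.7019
Percentile rank = 0.7019 * 100 = 70.19

70.19


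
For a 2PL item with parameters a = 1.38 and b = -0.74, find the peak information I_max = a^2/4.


For 2PL, max info at theta = b = -0.74
I_max = a^2 / 4 = 1.38^2 / 4
= 1.9044 / 4
I_max = 0.4761

0.4761


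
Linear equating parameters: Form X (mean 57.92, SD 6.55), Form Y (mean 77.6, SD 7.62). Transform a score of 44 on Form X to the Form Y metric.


slope = SD_Y / SD_X = 7.62 / 6.55 ~ 1.1634
intercept = mean_Y - slope * mean_X = 77.6 - (7.62 / 6.55) * 57.92 ~ 10.2183
Y = slope * X + intercept. To avoid rounding drift from the rounded slope/intercept, evaluate the equivalent form Y = mean_Y + SD_Y * (X - mean_X) / SD_X at full precision:
Y = 77.6 + 7.62 * (44 - 57.92) / 6.55
Y = 77.6 - 7.62 * 13.92 / 6.55
Y = 77.6 - 106.0704 / 6.55
Y = 77.6 - 16.194
Y = 61.406

61.406


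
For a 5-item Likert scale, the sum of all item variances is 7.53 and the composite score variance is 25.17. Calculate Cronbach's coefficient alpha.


alpha = (k/(k-1)) * (1 - sum(si^2)/s_total^2)
= (5/4) * (1 - 7.53/25.17)
alpha = 0.876

0.876


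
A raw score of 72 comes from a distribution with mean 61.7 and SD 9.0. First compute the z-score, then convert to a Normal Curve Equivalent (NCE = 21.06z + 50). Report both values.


z = (X - mean) / SD = (72 - 61.7) / 9.0
z = 10.3 / 9.0
z = 1.1444
NCE = NCE = 21.06z + 50
Carry z at full precision (z = 10.3 / 9.0) into the conversion:
NCE = 21.06 * (10.3 / 9.0) + 50 = 216.918 / 9.0 + 50
NCE = 24.102 + 50
NCE = 74.102

74.102


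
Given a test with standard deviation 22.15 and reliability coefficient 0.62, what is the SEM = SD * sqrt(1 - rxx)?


SEM = SD * sqrt(1 - rxx)
SEM = 22.15 * sqrt(1 - 0.62)
SEM = 22.15 * sqrt(0.38) = 22.15 * 0.616441
SEM = 13.6542

13.6542


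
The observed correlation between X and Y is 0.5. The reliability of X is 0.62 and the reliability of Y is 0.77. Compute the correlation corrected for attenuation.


r_corrected = rxy / sqrt(rxx * ryy)
= 0.5 / sqrt(0.62 * 0.77)
= 0.5 / sqrt(0.4774)
= 0.5 / 0.690941
r_corrected = 0.7237

0.7237


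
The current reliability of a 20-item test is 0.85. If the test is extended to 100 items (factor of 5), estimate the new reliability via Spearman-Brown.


r_new = (n * rxx) / (1 + (n-1) * rxx)
r_new = (5 * 0.85) / (1 + 4 * 0.85)
r_new = 4.25 / 4.4
r_new = 0.9659

0.9659


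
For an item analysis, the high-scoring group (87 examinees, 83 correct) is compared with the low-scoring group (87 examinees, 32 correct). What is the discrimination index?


p_upper = 83/87 = 0.954
p_lower = 32/87 = 0.3678
D = 0.954 - 0.3678 = 0.5862

0.5862


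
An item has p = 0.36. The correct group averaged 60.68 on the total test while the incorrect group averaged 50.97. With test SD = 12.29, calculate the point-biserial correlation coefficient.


q = 1 - p = 0.64
rpb = ((M1 - M0) / SD) * sqrt(p * q)
rpb = ((60.68 - 50.97) / 12.29) * sqrt(0.36 * 0.64)
rpb = 0.3792

0.3792


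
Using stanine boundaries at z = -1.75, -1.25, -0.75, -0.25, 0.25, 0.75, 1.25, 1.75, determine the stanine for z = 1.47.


Stanine boundaries: [-1.75, -1.25, -0.75, -0.25, 0.25, 0.75, 1.25, 1.75]
z = 1.47
Check each boundary:
  z >= -1.75 -> could be stanine 2
  z >= -1.25 -> could be stanine 3
  z >= -0.75 -> could be stanine 4
  z >= -0.25 -> could be stanine 5
  z >= 0.25 -> could be stanine 6
  z >= 0.75 -> could be stanine 7
  z >= 1.25 -> could be stanine 8
  z < 1.75
Highest qualifying boundary gives stanine = 8

8


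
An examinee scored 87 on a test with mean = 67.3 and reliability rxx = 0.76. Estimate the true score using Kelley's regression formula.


T_est = rxx * X + (1 - rxx) * mean
T_est = 0.76 * 87 + 0.24 * 67.3
T_est = 66.12 + 16.152
T_est = 82.272

82.272


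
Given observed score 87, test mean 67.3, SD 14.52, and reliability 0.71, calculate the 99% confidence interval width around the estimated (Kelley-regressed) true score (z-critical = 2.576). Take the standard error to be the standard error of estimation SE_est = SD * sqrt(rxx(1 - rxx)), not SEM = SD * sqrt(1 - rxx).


True score estimate = 0.71*87 + 0.29*67.3 = 81.287
SE_est = SD * sqrt(rxx * (1 - rxx)) = 14.52 * sqrt(0.71 * 0.29) = 14.52 * sqrt(0.2059) = 6.588625
CI = T_est +/- z * SE_est, so width = 2 * z * SE_est = 2 * 2.576 * 6.588625
Width = 33.9446

33.9446


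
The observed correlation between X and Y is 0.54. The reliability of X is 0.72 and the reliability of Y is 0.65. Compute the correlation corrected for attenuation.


r_corrected = rxy / sqrt(rxx * ryy)
= 0.54 / sqrt(0.72 * 0.65)
= 0.54 / sqrt(0.468)
= 0.54 / 0.684105
r_corrected = 0.7894

0.7894


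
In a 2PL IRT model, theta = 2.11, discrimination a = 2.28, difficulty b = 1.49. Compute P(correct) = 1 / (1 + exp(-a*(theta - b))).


a*(theta - b) = 2.28 * (2.11 - 1.49) = 1.4136
exp(-1.4136) = 0.2433
P = 1 / (1 + 0.2433)
P = 0.8043

0.8043


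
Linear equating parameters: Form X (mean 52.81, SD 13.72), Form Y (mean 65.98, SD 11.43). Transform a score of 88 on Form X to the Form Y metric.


slope = SD_Y / SD_X = 11.43 / 13.72 ~ 0.8331
intercept = mean_Y - slope * mean_X = 65.98 - (11.43 / 13.72) * 52.81 ~ 21.9845
Y = slope * X + intercept. To avoid rounding drift from the rounded slope/intercept, evaluate the equivalent form Y = mean_Y + SD_Y * (X - mean_X) / SD_X at full precision:
Y = 65.98 + 11.43 * (88 - 52.81) / 13.72
Y = 65.98 + 11.43 * 35.19 / 13.72
Y = 65.98 + 402.2217 / 13.72
Y = 65.98 + 29.3165
Y = 95.2965

95.2965


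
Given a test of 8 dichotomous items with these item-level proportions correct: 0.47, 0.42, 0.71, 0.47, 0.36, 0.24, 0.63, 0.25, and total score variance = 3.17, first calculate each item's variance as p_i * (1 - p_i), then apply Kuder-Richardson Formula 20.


For each item, compute p_i * q_i:
  Item 1: 0.47 * 0.53 = 0.2491
  Item 2: 0.42 * 0.58 = 0.2436
  Item 3: 0.71 * 0.29 = 0.2059
  Item 4: 0.47 * 0.53 = 0.2491
  Item 5: 0.36 * 0.64 = 0.2304
  Item 6: 0.24 * 0.76 = 0.1824
  Item 7: 0.63 * 0.37 = 0.2331
  Item 8: 0.25 * 0.75 = 0.1875
Sum(p_i * q_i) = 0.2491 + 0.2436 + 0.2059 + 0.2491 + 0.2304 + 0.1824 + 0.2331 + 0.1875 = 1.7811
KR-20 = (k/(k-1)) * (1 - Sum(p_i*q_i) / Var_total)
= (8/7) * (1 - 1.7811/3.17)
= 1.1429 * 0.4381
KR-20 = 0.5007

0.5007


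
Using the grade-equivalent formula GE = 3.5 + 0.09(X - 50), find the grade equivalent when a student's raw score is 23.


raw - median = 23 - 50 = -27
slope * diff = 0.09 * -27 = -2.43
GE = 3.5 + -2.43
GE = 1.07

1.07


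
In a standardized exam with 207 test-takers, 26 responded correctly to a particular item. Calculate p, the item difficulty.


Item difficulty p = number correct / total examinees
p = 26 / 207
p = 0.1256

0.1256


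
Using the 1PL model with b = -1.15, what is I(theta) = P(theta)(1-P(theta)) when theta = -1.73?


P = 1/(1+exp(-(-1.73--1.15))) = 0.3589
I = P*(1-P) = 0.3589 * 0.6411
I = 0.2301

0.2301


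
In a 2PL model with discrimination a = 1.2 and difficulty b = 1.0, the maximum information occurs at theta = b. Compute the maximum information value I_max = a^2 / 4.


For 2PL, max info at theta = b = 1.0
I_max = a^2 / 4 = 1.2^2 / 4
= 1.44 / 4
I_max = 0.36

0.36


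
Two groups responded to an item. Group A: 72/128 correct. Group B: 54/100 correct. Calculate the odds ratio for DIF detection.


Odds_A = 72/56 = 1.2857
Odds_B = 54/46 = 1.1739
OR = Odds_A / Odds_B = 1.2857 / 1.1739
Exactly, OR = (72 * 46) / (56 * 54) = 3312 / 3024
OR = 1.0952

1.0952


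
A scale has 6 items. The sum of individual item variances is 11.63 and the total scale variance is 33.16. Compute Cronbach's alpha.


alpha = (k/(k-1)) * (1 - sum(si^2)/s_total^2)
= (6/5) * (1 - 11.63/33.16)
alpha = 0.7791

0.7791


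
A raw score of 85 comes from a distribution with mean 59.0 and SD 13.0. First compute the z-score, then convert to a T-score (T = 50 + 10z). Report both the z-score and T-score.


z = (X - mean) / SD = (85 - 59.0) / 13.0
z = 26.0 / 13.0
z = 2.0
T-score = T = 50 + 10z
Carry z at full precision (z = 26.0 / 13.0) into the conversion:
T-score = 50 + 10 * (26.0 / 13.0) = 50 + 260 / 13.0
T-score = 50 + 20.0
T-score = 70.0

70.0


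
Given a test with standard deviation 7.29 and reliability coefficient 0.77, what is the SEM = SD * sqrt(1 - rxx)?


SEM = SD * sqrt(1 - rxx)
SEM = 7.29 * sqrt(1 - 0.77)
SEM = 7.29 * sqrt(0.23) = 7.29 * 0.479583
SEM = 3.4962

3.4962


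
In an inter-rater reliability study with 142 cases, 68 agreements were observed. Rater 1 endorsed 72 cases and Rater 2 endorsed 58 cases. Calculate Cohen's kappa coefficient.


P_o = 68/142 = 0.478873
P_e = (72*58 + 70*84) / 20164 = 0.498711
kappa = (P_o - P_e) / (1 - P_e)
kappa = (0.478873 - 0.498711) / (1 - 0.498711)
kappa = -0.0396

-0.0396


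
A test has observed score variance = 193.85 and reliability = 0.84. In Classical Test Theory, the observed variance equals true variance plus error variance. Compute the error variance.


var_true = rxx * var_obs = 0.84 * 193.85 = 162.834
var_error = var_obs - var_true
var_error = 193.85 - 162.834
var_error = 31.016

31.016


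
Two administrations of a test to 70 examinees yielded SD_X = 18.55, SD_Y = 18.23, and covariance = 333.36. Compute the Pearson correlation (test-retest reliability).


r = cov(X,Y) / (SD_X * SD_Y)
r = 333.36 / (18.55 * 18.23)
r = 333.36 / 338.1665
r = 0.9858

0.9858


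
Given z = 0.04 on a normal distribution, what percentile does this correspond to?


CDF(z) = 0.5 * (1 + erf(z/sqrt(2)))
erf(0.0283) = 0.0319
CDF = 0.516
Percentile rank = 0.516 * 100 = 51.6

51.6


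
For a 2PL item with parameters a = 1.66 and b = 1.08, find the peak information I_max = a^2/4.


For 2PL, max info at theta = b = 1.08
I_max = a^2 / 4 = 1.66^2 / 4
= 2.7556 / 4
I_max = 0.6889

0.6889


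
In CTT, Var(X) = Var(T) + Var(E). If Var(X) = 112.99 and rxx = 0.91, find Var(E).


var_true = rxx * var_obs = 0.91 * 112.99 = 102.8209
var_error = var_obs - var_true
var_error = 112.99 - 102.8209
var_error = 10.1691

10.1691


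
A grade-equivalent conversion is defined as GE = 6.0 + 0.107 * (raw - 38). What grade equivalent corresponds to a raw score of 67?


raw - median = 67 - 38 = 29
slope * diff = 0.107 * 29 = 3.103
GE = 6.0 + 3.103
GE = 9.103

9.103


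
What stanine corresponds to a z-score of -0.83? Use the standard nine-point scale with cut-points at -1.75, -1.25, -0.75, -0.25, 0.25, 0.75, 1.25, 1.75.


Stanine boundaries: [-1.75, -1.25, -0.75, -0.25, 0.25, 0.75, 1.25, 1.75]
z = -0.83
Check each boundary:
  z >= -1.75 -> could be stanine 2
  z >= -1.25 -> could be stanine 3
  z < -0.75
  z < -0.25
  z < 0.25
  z < 0.75
  z < 1.25
  z < 1.75
Highest qualifying boundary gives stanine = 3

3


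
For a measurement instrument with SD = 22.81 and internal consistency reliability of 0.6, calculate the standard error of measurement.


SEM = SD * sqrt(1 - rxx)
SEM = 22.81 * sqrt(1 - 0.6)
SEM = 22.81 * sqrt(0.4) = 22.81 * 0.632456
SEM = 14.4263

14.4263


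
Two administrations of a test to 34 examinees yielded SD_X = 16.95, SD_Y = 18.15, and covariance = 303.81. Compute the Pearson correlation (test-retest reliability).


r = cov(X,Y) / (SD_X * SD_Y)
r = 303.81 / (16.95 * 18.15)
r = 303.81 / 307.6425
r = 0.9875

0.9875


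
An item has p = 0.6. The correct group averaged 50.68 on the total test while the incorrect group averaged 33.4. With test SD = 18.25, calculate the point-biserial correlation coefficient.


q = 1 - p = 0.4
rpb = ((M1 - M0) / SD) * sqrt(p * q)
rpb = ((50.68 - 33.4) / 18.25) * sqrt(0.6 * 0.4)
rpb = 0.4639

0.4639


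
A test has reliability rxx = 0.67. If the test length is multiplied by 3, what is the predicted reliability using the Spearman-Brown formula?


r_new = (n * rxx) / (1 + (n-1) * rxx)
r_new = (3 * 0.67) / (1 + 2 * 0.67)
r_new = 2.01 / 2.34
r_new = 0.859

0.859


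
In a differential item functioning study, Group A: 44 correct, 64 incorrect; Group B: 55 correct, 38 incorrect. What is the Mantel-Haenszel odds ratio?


Odds_A = 44/64 = 0.6875
Odds_B = 55/38 = 1.4474
OR = Odds_A / Odds_B = 0.6875 / 1.4474
Exactly, OR = (44 * 38) / (64 * 55) = 1672 / 3520
OR = 0.475

0.475


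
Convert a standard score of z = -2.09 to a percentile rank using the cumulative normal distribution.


CDF(z) = 0.5 * (1 + erf(z/sqrt(2)))
erf(-1.4779) = -0.9634
CDF = 0.0183
Percentile rank = 0.0183 * 100 = 1.83

1.83


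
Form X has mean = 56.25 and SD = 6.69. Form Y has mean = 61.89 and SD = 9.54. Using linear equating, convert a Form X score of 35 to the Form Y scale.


slope = SD_Y / SD_X = 9.54 / 6.69 ~ 1.426
intercept = mean_Y - slope * mean_X = 61.89 - (9.54 / 6.69) * 56.25 ~ -18.323
Y = slope * X + intercept. To avoid rounding drift from the rounded slope/intercept, evaluate the equivalent form Y = mean_Y + SD_Y * (X - mean_X) / SD_X at full precision:
Y = 61.89 + 9.54 * (35 - 56.25) / 6.69
Y = 61.89 - 9.54 * 21.25 / 6.69
Y = 61.89 - 202.725 / 6.69
Y = 61.89 - 30.3027
Y = 31.5873

31.5873


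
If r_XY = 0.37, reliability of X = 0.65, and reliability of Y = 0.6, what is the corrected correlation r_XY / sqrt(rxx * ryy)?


r_corrected = rxy / sqrt(rxx * ryy)
= 0.37 / sqrt(0.65 * 0.6)
= 0.37 / sqrt(0.39)
= 0.37 / 0.6245
r_corrected = 0.5925

0.5925


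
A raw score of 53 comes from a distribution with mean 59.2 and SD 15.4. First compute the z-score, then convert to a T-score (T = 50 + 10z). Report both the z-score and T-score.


z = (X - mean) / SD = (53 - 59.2) / 15.4
z = -6.2 / 15.4
z = -0.4026
T-score = T = 50 + 10z
Carry z at full precision (z = -6.2 / 15.4) into the conversion:
T-score = 50 + 10 * (-6.2 / 15.4) = 50 + -62 / 15.4
T-score = 50 + -4.026
T-score = 45.974

45.974


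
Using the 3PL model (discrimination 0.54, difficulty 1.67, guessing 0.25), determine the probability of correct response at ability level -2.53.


logit = 0.54*(-2.53 - 1.67) = -2.268
P* = 1/(1 + exp(--2.268)) = 0.0938
P = 0.25 + (1 - 0.25) * 0.0938
P = 0.3204

0.3204


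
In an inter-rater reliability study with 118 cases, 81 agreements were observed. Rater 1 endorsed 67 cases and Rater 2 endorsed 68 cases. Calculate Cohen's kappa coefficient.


P_o = 81/118 = 0.686441
P_e = (67*68 + 51*50) / 13924 = 0.510342
kappa = (P_o - P_e) / (1 - P_e)
kappa = (0.686441 - 0.510342) / (1 - 0.510342)
kappa = 0.3596

0.3596


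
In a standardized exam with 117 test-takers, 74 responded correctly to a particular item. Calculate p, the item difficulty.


Item difficulty p = number correct / total examinees
p = 74 / 117
p = 0.6325

0.6325


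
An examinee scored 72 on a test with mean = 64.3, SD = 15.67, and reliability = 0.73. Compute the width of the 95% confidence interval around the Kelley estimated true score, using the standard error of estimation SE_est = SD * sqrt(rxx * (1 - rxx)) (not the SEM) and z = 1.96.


True score estimate = 0.73*72 + 0.27*64.3 = 69.921
SE_est = SD * sqrt(rxx * (1 - rxx)) = 15.67 * sqrt(0.73 * 0.27) = 15.67 * sqrt(0.1971) = 6.956845
CI = T_est +/- z * SE_est, so width = 2 * z * SE_est = 2 * 1.96 * 6.956845
Width = 27.2708

27.2708


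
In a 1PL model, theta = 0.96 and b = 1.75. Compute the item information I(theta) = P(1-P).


P = 1/(1+exp(-(0.96-1.75))) = 0.3122
I = P*(1-P) = 0.3122 * 0.6878
I = 0.2147

0.2147


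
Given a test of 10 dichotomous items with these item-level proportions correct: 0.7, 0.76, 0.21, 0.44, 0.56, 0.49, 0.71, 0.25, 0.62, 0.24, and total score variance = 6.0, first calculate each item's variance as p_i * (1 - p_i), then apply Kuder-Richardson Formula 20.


For each item, compute p_i * q_i:
  Item 1: 0.7 * 0.3 = 0.21
  Item 2: 0.76 * 0.24 = 0.1824
  Item 3: 0.21 * 0.79 = 0.1659
  Item 4: 0.44 * 0.56 = 0.2464
  Item 5: 0.56 * 0.44 = 0.2464
  Item 6: 0.49 * 0.51 = 0.2499
  Item 7: 0.71 * 0.29 = 0.2059
  Item 8: 0.25 * 0.75 = 0.1875
  Item 9: 0.62 * 0.38 = 0.2356
  Item 10: 0.24 * 0.76 = 0.1824
Sum(p_i * q_i) = 0.21 + 0.1824 + 0.1659 + 0.2464 + 0.2464 + 0.2499 + 0.2059 + 0.1875 + 0.2356 + 0.1824 = 2.1124
KR-20 = (k/(k-1)) * (1 - Sum(p_i*q_i) / Var_total)
= (10/9) * (1 - 2.1124/6.0)
= 1.1111 * 0.6479
KR-20 = 0.7199

0.7199


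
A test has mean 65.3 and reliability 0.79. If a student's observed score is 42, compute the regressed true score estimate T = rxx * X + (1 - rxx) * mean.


T_est = rxx * X + (1 - rxx) * mean
T_est = 0.79 * 42 + 0.21 * 65.3
T_est = 33.18 + 13.713
T_est = 46.893

46.893


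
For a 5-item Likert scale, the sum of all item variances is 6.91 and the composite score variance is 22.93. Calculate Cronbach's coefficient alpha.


alpha = (k/(k-1)) * (1 - sum(si^2)/s_total^2)
= (5/4) * (1 - 6.91/22.93)
alpha = 0.8733

0.8733


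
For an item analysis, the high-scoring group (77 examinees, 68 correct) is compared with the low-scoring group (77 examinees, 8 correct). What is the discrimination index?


p_upper = 68/77 = 0.8831
p_lower = 8/77 = 0.1039
D = 0.8831 - 0.1039 = 0.7792

0.7792


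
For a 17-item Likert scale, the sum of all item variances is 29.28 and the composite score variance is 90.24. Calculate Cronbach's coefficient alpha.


alpha = (k/(k-1)) * (1 - sum(si^2)/s_total^2)
= (17/16) * (1 - 29.28/90.24)
alpha = 0.7178

0.7178


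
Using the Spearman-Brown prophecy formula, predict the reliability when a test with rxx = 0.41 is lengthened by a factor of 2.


r_new = (n * rxx) / (1 + (n-1) * rxx)
r_new = (2 * 0.41) / (1 + 1 * 0.41)
r_new = 0.82 / 1.41
r_new = 0.5816

0.5816


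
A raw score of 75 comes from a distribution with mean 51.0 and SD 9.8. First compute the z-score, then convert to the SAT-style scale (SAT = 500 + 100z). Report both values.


z = (X - mean) / SD = (75 - 51.0) / 9.8
z = 24.0 / 9.8
z = 2.449
SAT-scale = SAT = 500 + 100z
Carry z at full precision (z = 24.0 / 9.8) into the conversion:
SAT-scale = 500 + 100 * (24.0 / 9.8) = 500 + 2400 / 9.8
SAT-scale = 500 + 244.898
SAT-scale = 744.898

744.898


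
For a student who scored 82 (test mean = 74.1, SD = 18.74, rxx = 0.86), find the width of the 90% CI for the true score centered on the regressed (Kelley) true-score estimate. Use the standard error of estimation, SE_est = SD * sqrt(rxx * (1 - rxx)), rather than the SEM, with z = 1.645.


True score estimate = 0.86*82 + 0.14*74.1 = 80.894
SE_est = SD * sqrt(rxx * (1 - rxx)) = 18.74 * sqrt(0.86 * 0.14) = 18.74 * sqrt(0.1204) = 6.502537
CI = T_est +/- z * SE_est, so width = 2 * z * SE_est = 2 * 1.645 * 6.502537
Width = 21.3933

21.3933


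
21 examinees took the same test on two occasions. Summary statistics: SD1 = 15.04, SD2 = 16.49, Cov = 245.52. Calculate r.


r = cov(X,Y) / (SD_X * SD_Y)
r = 245.52 / (15.04 * 16.49)
r = 245.52 / 248.0096
r = 0.99

0.99


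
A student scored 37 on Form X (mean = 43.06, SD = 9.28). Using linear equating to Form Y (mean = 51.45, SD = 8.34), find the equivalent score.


slope = SD_Y / SD_X = 8.34 / 9.28 ~ 0.8987
intercept = mean_Y - slope * mean_X = 51.45 - (8.34 / 9.28) * 43.06 ~ 12.7517
Y = slope * X + intercept. To avoid rounding drift from the rounded slope/intercept, evaluate the equivalent form Y = mean_Y + SD_Y * (X - mean_X) / SD_X at full precision:
Y = 51.45 + 8.34 * (37 - 43.06) / 9.28
Y = 51.45 - 8.34 * 6.06 / 9.28
Y = 51.45 - 50.5404 / 9.28
Y = 51.45 - 5.4462
Y = 46.0038

46.0038


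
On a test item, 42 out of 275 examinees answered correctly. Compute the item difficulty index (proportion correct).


Item difficulty p = number correct / total examinees
p = 42 / 275
p = 0.1527

0.1527


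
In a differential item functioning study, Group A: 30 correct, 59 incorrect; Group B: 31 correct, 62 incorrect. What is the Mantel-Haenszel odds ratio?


Odds_A = 30/59 = 0.5085
Odds_B = 31/62 = 0.5
OR = Odds_A / Odds_B = 0.5085 / 0.5
Exactly, OR = (30 * 62) / (59 * 31) = 1860 / 1829
OR = 1.0169

1.0169


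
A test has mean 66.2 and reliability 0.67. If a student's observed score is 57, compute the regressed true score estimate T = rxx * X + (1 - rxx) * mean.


T_est = rxx * X + (1 - rxx) * mean
T_est = 0.67 * 57 + 0.33 * 66.2
T_est = 38.19 + 21.846
T_est = 60.036

60.036


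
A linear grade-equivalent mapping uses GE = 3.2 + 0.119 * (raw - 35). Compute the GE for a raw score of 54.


raw - median = 54 - 35 = 19
slope * diff = 0.119 * 19 = 2.261
GE = 3.2 + 2.261
GE = 5.461

5.461


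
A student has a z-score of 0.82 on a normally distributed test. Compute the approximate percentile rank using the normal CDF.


CDF(z) = 0.5 * (1 + erf(z/sqrt(2)))
erf(0.5798) = 0.5878
CDF = 0.7939
Percentile rank = 0.7939 * 100 = 79.39

79.39


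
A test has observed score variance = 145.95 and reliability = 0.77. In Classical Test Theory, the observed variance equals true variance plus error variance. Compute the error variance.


var_true = rxx * var_obs = 0.77 * 145.95 = 112.3815
var_error = var_obs - var_true
var_error = 145.95 - 112.3815
var_error = 33.5685

33.5685


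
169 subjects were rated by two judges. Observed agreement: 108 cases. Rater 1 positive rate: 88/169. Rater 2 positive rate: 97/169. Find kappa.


P_o = 108/169 = 0.639053
P_e = (88*97 + 81*72) / 28561 = 0.503064
kappa = (P_o - P_e) / (1 - P_e)
kappa = (0.639053 - 0.503064) / (1 - 0.503064)
kappa = 0.2737

0.2737


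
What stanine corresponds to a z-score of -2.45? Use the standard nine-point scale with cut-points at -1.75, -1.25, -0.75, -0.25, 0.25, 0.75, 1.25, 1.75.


Stanine boundaries: [-1.75, -1.25, -0.75, -0.25, 0.25, 0.75, 1.25, 1.75]
z = -2.45
Check each boundary:
  z < -1.75
  z < -1.25
  z < -0.75
  z < -0.25
  z < 0.25
  z < 0.75
  z < 1.25
  z < 1.75
Highest qualifying boundary gives stanine = 1

1


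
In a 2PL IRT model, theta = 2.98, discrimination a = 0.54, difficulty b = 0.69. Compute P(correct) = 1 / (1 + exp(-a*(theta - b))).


a*(theta - b) = 0.54 * (2.98 - 0.69) = 1.2366
exp(-1.2366) = 0.2904
P = 1 / (1 + 0.2904)
P = 0.775

0.775


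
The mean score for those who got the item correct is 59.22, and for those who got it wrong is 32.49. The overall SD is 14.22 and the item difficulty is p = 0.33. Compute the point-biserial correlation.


q = 1 - p = 0.67
rpb = ((M1 - M0) / SD) * sqrt(p * q)
rpb = ((59.22 - 32.49) / 14.22) * sqrt(0.33 * 0.67)
rpb = 0.8839

0.8839


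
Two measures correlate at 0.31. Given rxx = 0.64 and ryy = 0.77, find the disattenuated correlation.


r_corrected = rxy / sqrt(rxx * ryy)
= 0.31 / sqrt(0.64 * 0.77)
= 0.31 / sqrt(0.4928)
= 0.31 / 0.701997
r_corrected = 0.4416

0.4416


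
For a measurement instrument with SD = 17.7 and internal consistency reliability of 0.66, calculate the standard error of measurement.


SEM = SD * sqrt(1 - rxx)
SEM = 17.7 * sqrt(1 - 0.66)
SEM = 17.7 * sqrt(0.34) = 17.7 * 0.583095
SEM = 10.3208

10.3208


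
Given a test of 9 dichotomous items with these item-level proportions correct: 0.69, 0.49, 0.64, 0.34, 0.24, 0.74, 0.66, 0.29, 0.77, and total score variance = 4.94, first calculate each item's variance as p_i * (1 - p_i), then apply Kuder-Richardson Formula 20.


For each item, compute p_i * q_i:
  Item 1: 0.69 * 0.31 = 0.2139
  Item 2: 0.49 * 0.51 = 0.2499
  Item 3: 0.64 * 0.36 = 0.2304
  Item 4: 0.34 * 0.66 = 0.2244
  Item 5: 0.24 * 0.76 = 0.1824
  Item 6: 0.74 * 0.26 = 0.1924
  Item 7: 0.66 * 0.34 = 0.2244
  Item 8: 0.29 * 0.71 = 0.2059
  Item 9: 0.77 * 0.23 = 0.1771
Sum(p_i * q_i) = 0.2139 + 0.2499 + 0.2304 + 0.2244 + 0.1824 + 0.1924 + 0.2244 + 0.2059 + 0.1771 = 1.9008
KR-20 = (k/(k-1)) * (1 - Sum(p_i*q_i) / Var_total)
= (9/8) * (1 - 1.9008/4.94)
= 1.125 * 0.6152
KR-20 = 0.6921

0.6921


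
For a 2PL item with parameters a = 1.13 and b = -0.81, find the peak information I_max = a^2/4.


For 2PL, max info at theta = b = -0.81
I_max = a^2 / 4 = 1.13^2 / 4
= 1.2769 / 4
I_max = 0.3192

0.3192


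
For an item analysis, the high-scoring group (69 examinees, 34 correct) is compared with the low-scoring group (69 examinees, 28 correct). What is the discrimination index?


p_upper = 34/69 = 0.4928
p_lower = 28/69 = 0.4058
D = 0.4928 - 0.4058 = 0.087

0.087


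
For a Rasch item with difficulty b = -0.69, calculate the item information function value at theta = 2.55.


P = 1/(1+exp(-(2.55--0.69))) = 0.9623
I = P*(1-P) = 0.9623 * 0.0377
I = 0.0363

0.0363


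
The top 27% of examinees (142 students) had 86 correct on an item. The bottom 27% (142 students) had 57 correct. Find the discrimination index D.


p_upper = 86/142 = 0.6056
p_lower = 57/142 = 0.4014
D = 0.6056 - 0.4014 = 0.2042

0.2042


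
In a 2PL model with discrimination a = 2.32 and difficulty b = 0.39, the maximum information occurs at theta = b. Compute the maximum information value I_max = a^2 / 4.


For 2PL, max info at theta = b = 0.39
I_max = a^2 / 4 = 2.32^2 / 4
= 5.3824 / 4
I_max = 1.3456

1.3456


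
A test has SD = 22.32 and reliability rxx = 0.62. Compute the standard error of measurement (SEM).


SEM = SD * sqrt(1 - rxx)
SEM = 22.32 * sqrt(1 - 0.62)
SEM = 22.32 * sqrt(0.38) = 22.32 * 0.616441
SEM = 13.759

13.759


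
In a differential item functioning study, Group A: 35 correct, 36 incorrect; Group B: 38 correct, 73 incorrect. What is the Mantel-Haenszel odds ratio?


Odds_A = 35/36 = 0.9722
Odds_B = 38/73 = 0.5205
OR = Odds_A / Odds_B = 0.9722 / 0.5205
Exactly, OR = (35 * 73) / (36 * 38) = 2555 / 1368
OR = 1.8677

1.8677


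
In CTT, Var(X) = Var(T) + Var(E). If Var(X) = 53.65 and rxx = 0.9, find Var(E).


var_true = rxx * var_obs = 0.9 * 53.65 = 48.285
var_error = var_obs - var_true
var_error = 53.65 - 48.285
var_error = 5.365

5.365


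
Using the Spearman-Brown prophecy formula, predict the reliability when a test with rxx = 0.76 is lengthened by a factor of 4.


r_new = (n * rxx) / (1 + (n-1) * rxx)
r_new = (4 * 0.76) / (1 + 3 * 0.76)
r_new = 3.04 / 3.28
r_new = 0.9268

0.9268


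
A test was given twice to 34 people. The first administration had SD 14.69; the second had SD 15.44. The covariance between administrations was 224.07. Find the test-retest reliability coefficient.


r = cov(X,Y) / (SD_X * SD_Y)
r = 224.07 / (14.69 * 15.44)
r = 224.07 / 226.8136
r = 0.9879

0.9879


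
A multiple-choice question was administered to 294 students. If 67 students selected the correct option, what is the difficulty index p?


Item difficulty p = number correct / total examinees
p = 67 / 294
p = 0.2279

0.2279


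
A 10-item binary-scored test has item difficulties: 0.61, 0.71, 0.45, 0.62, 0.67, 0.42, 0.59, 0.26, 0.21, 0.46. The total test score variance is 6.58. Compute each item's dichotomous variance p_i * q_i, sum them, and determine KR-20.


For each item, compute p_i * q_i:
  Item 1: 0.61 * 0.39 = 0.2379
  Item 2: 0.71 * 0.29 = 0.2059
  Item 3: 0.45 * 0.55 = 0.2475
  Item 4: 0.62 * 0.38 = 0.2356
  Item 5: 0.67 * 0.33 = 0.2211
  Item 6: 0.42 * 0.58 = 0.2436
  Item 7: 0.59 * 0.41 = 0.2419
  Item 8: 0.26 * 0.74 = 0.1924
  Item 9: 0.21 * 0.79 = 0.1659
  Item 10: 0.46 * 0.54 = 0.2484
Sum(p_i * q_i) = 0.2379 + 0.2059 + 0.2475 + 0.2356 + 0.2211 + 0.2436 + 0.2419 + 0.1924 + 0.1659 + 0.2484 = 2.2402
KR-20 = (k/(k-1)) * (1 - Sum(p_i*q_i) / Var_total)
= (10/9) * (1 - 2.2402/6.58)
= 1.1111 * 0.6595
KR-20 = 0.7328

0.7328


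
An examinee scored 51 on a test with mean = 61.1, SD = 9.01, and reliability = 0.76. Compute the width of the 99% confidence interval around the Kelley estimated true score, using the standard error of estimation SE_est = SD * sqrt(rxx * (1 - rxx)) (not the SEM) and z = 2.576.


True score estimate = 0.76*51 + 0.24*61.1 = 53.424
SE_est = SD * sqrt(rxx * (1 - rxx)) = 9.01 * sqrt(0.76 * 0.24) = 9.01 * sqrt(0.1824) = 3.848019
CI = T_est +/- z * SE_est, so width = 2 * z * SE_est = 2 * 2.576 * 3.848019
Width = 19.825

19.825


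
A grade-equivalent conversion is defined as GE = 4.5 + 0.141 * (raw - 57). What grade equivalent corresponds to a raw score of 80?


raw - median = 80 - 57 = 23
slope * diff = 0.141 * 23 = 3.243
GE = 4.5 + 3.243
GE = 7.743

7.743
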